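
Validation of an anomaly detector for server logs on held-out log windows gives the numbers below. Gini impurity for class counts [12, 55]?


Probabilities: [12/67, 55/67] ≈ [0.1791, 0.8209]
Σpᵢ² = (144 + 3025)/67² = 3169/4489
Gini = 1 - Σpᵢ² = 1 - 3169/4489 = 0.2941

0.2941


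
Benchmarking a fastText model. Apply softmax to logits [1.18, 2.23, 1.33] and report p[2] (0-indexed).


Exponentials: e^1.18=3.2544, e^2.23=9.2999, e^1.33=3.781
Sum = 16.3353
Softmax = [0.1992, 0.5693, 0.2315]
p[2] = 3.781/16.3353 = 0.2315

0.2315


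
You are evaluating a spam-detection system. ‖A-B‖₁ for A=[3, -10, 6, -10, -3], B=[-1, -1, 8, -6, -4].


d = |3+ 1| + |-10+ 1| + |6-8| + |-10+ 6| + |-3+ 4|
  = 4 + 9 + 2 + 4 + 1
  = 20

20


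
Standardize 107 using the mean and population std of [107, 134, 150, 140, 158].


μ = 137.8, σ = 17.4631
z = (107 - 137.8)/17.4631 = -1.7637

-1.7637


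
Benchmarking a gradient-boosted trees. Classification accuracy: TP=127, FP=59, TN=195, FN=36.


Accuracy = (TP+TN)/(TP+TN+FP+FN)
= (127+195)/(417)
= 322/417 = 77.22%

77.22%


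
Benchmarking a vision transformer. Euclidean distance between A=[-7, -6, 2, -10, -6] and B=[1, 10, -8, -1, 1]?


d = √((-7-1)² + (-6-10)² + (2+ 8)² + (-10+ 1)² + (-6-1)²)
  = √(64 + 256 + 100 + 81 + 49)
  = √550 = 23.4521

23.4521


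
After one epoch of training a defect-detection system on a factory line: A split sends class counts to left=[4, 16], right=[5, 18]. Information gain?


Parent = [9, 34], H_parent = 0.7401
H_left = 0.7219 (n=20), H_right = 0.7554 (n=23)
H_children = (20/43)·0.7219 + (23/43)·0.7554 = 0.7398
IG = 0.7401 - 0.7398 = 0.0003

0.0003


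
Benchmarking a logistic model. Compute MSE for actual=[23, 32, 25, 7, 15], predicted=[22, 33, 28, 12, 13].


Squared errors: (23-22)²=1, (32-33)²=1, (25-28)²=9, (7-12)²=25, (15-13)²=4
Sum = 40
MSE = 40/5 = 8

8


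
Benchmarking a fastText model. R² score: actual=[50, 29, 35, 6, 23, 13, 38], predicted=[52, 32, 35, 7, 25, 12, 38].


ȳ = 27.7143
SS_res = Σ(y-ŷ)² = 19
SS_tot = Σ(y-ȳ)² = 1367.43
R² = 1 - SS_res/SS_tot = 1 - 0.0139 = 0.9861

0.9861


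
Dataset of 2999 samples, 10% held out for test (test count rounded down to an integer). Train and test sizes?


Test = ⌊2999·10/100⌋ = 299
Train = 2999 - 299 = 2700

Train: 2700, Test: 299


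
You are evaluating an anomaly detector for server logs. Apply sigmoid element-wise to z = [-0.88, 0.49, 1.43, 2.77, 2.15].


σ(-0.88) = 1/(1+e^0.88) = 0.2932
σ(0.49) = 1/(1+e^-0.49) = 0.6201
σ(1.43) = 1/(1+e^-1.43) = 0.8069
σ(2.77) = 1/(1+e^-2.77) = 0.941
σ(2.15) = 1/(1+e^-2.15) = 0.8957
result = [0.2932, 0.6201, 0.8069, 0.941, 0.8957]

[0.2932, 0.6201, 0.8069, 0.941, 0.8957]


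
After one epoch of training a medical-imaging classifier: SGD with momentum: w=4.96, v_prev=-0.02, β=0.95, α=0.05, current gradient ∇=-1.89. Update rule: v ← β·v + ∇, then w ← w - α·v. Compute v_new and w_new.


v_new = 0.95·-0.02 - 1.89 = -0.019 - 1.89 = -1.909
w_new = 4.96 - 0.05·-1.909 = 4.96 + 0.09545 = 5.05545

v_new=-1.909, w_new=5.05545


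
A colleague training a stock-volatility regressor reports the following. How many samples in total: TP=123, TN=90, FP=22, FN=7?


Total = TP + TN + FP + FN
= 123 + 90 + 22 + 7
= 242
(Predicted positive: 145, predicted negative: 97)

242


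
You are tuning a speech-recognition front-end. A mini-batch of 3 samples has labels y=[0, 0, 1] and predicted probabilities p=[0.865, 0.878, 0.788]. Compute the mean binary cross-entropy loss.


L[0] = -ln(1-0.865) = -ln(0.135) = 2.0025
L[1] = -ln(1-0.878) = -ln(0.122) = 2.1037
L[2] = -ln(0.788) = 0.2383
mean = (2.0025 + 2.1037 + 0.2383)/3 = 1.4482

1.4482


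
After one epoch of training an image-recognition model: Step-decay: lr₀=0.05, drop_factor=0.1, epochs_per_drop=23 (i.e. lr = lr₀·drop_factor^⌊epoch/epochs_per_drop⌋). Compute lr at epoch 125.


n_drops = ⌊125/23⌋ = 5
lr = 0.05·0.1^5 = 0.05·0.00001 = 0.0000005

0.0000005


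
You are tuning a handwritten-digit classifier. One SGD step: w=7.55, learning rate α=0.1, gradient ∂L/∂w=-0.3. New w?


w_new = w - α·∇
= 7.55 - 0.1·-0.3
= 7.55 + 0.03
= 7.58

7.58


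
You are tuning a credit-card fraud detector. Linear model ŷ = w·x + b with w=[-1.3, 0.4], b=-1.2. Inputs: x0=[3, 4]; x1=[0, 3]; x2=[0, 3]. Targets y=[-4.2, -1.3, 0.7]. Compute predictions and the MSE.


ŷ0 = (-1.3)·(3) + (0.4)·(4) - 1.2 = -3.5
ŷ1 = (-1.3)·(0) + (0.4)·(3) - 1.2 = 0.0
ŷ2 = (-1.3)·(0) + (0.4)·(3) - 1.2 = 0.0
errors² = [0.49, 1.69, 0.49]
MSE = 2.6700/3 = 0.89

0.89


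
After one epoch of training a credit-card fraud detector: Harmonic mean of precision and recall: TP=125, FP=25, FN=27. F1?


Precision = 125/150 = 0.8333
Recall = 125/152 = 0.8224
F1 = 2·P·R/(P+R) = 2·TP/(2·TP+FP+FN) = 250/(250+25+27) = 250/302 = 0.8278

0.8278


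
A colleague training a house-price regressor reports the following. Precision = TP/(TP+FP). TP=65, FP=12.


Precision = TP/(TP+FP)
= 65/(65+12)
= 65/77 = 84.42%

84.42%


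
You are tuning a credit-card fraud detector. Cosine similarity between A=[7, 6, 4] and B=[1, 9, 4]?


A·B = 7·1 + 6·9 + 4·4 = 77
‖A‖ = √101 = 10.0499, ‖B‖ = √98 = 9.8995
cos = 77/(√101·√98) = 77/√9898 = 0.774

0.774


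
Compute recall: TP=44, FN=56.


Recall = TP/(TP+FN)
= 44/(44+56)
= 44/100 = 44.0%

44.0%


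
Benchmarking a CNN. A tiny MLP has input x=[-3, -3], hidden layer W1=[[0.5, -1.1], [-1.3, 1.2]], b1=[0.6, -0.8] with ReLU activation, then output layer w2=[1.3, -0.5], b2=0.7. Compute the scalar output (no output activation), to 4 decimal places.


z1[0] = (0.5)·(-3) + (-1.1)·(-3) + 0.6 = 2.4
z1[1] = (-1.3)·(-3) + (1.2)·(-3) - 0.8 = -0.5
h = ReLU(z1) = [2.4, 0.0]
output = (1.3)·(2.4) + (-0.5)·(0.0) + 0.7 = 3.82

3.82


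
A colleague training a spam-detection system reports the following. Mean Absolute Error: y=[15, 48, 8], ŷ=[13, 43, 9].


Absolute errors: |15-13|=2, |48-43|=5, |8-9|=1
Sum = 8
MAE = 8/3 = 8/3

8/3


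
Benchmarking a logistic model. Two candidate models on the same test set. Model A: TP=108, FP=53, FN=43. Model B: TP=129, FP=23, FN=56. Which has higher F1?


Model A: P=108/161=0.6708, R=108/151=0.7152, F1=2PR/(P+R)=2TP/(2TP+FP+FN)=216/312=0.6923
Model B: P=129/152=0.8487, R=129/185=0.6973, F1=2PR/(P+R)=2TP/(2TP+FP+FN)=258/337=0.7656
0.6923 < 0.7656 → Model B

Model B


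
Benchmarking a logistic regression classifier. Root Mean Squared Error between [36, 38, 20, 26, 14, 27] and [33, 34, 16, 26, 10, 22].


MSE = 82/6 = 13.6667
RMSE = √(82/6) = 3.6968

3.6968


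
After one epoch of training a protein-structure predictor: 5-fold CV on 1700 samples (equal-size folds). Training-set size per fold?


Fold size = 1700/5 = 340
Training per fold = 1700 - 340 = 1360

1360


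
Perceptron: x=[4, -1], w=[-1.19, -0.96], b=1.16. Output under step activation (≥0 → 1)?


z = (4)·(-1.19) + (-1)·(-0.96) + 1.16
  = -2.64
step(z) = 0 (z<0)

0


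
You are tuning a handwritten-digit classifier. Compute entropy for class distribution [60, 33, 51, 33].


Probabilities: [60/177, 33/177, 51/177, 33/177] ≈ [0.339, 0.1864, 0.2881, 0.1864]
H = -((60/177)·log₂(60/177) + (33/177)·log₂(33/177) + (51/177)·log₂(51/177) + (33/177)·log₂(33/177))
  = 1.9499 bits

1.9499 bits


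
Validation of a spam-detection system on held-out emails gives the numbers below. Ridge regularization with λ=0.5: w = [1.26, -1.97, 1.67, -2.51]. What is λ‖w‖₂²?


‖w‖₂² = (1.26)² + (-1.97)² + (1.67)² + (-2.51)²
     = 1.5876 + 3.8809 + 2.7889 + 6.3001
     = 14.5575
λ·‖w‖₂² = 0.5·14.5575 = 7.27875

7.27875


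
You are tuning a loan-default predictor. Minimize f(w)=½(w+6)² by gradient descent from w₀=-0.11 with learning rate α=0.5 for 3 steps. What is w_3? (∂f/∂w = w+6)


step 1: grad = -0.11+6 = 5.89; w = -0.11 - 0.5·(5.89) = -3.055
step 2: grad = -3.055+6 = 2.945; w = -3.055 - 0.5·(2.945) = -4.5275
step 3: grad = -4.5275+6 = 1.4725; w = -4.5275 - 0.5·(1.4725) = -5.26375

-5.26375


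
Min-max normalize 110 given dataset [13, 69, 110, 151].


min=13, max=151
(110-13)/(151-13) = 97/138 = 0.7029

0.7029


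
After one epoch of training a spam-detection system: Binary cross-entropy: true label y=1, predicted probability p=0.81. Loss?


BCE = -[y·ln(p) + (1-y)·ln(1-p)]
= -1·ln(0.81) - 0
= -ln(0.81) = 0.2107

0.2107


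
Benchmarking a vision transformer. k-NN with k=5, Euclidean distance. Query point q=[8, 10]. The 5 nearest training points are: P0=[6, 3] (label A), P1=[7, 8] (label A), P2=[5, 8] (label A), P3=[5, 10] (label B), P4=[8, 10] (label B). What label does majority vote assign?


d(q,P0) = 7.2801  (label A)
d(q,P1) = 2.2361  (label A)
d(q,P2) = 3.6056  (label A)
d(q,P3) = 3.0  (label B)
d(q,P4) = 0.0  (label B)
Votes: A=3, B=2
Majority → A

A


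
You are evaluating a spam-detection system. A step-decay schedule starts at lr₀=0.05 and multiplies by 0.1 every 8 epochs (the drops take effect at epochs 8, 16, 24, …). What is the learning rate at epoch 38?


n_drops = ⌊38/8⌋ = 4
lr = 0.05·0.1^4 = 0.05·0.0001 = 0.000005

0.000005


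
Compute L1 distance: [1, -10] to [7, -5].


d = |1-7| + |-10+ 5|
  = 6 + 5
  = 11

11


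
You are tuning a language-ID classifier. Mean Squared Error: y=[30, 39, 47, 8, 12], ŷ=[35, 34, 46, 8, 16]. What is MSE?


Squared errors: (30-35)²=25, (39-34)²=25, (47-46)²=1, (8-8)²=0, (12-16)²=16
Sum = 67
MSE = 67/5 = 67/5

67/5


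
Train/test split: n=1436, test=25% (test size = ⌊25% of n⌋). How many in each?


Test = ⌊1436·25/100⌋ = 359
Train = 1436 - 359 = 1077

Train: 1077, Test: 359


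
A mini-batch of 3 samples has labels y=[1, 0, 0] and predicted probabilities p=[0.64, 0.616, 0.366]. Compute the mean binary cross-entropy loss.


L[0] = -ln(0.64) = 0.4463
L[1] = -ln(1-0.616) = -ln(0.384) = 0.9571
L[2] = -ln(1-0.366) = -ln(0.634) = 0.4557
mean = (0.4463 + 0.9571 + 0.4557)/3 = 0.6197

0.6197


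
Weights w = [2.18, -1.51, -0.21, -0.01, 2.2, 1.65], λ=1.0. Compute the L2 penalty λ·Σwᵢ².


‖w‖₂² = (2.18)² + (-1.51)² + (-0.21)² + (-0.01)² + (2.2)² + (1.65)²
     = 4.7524 + 2.2801 + 0.0441 + 0.0001 + 4.84 + 2.7225
     = 14.6392
λ·‖w‖₂² = 1.0·14.6392 = 14.6392

14.6392


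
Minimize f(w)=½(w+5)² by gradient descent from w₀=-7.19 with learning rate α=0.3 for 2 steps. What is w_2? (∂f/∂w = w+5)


step 1: grad = -7.19+5 = -2.19; w = -7.19 - 0.3·(-2.19) = -6.533
step 2: grad = -6.533+5 = -1.533; w = -6.533 - 0.3·(-1.533) = -6.0731

-6.0731


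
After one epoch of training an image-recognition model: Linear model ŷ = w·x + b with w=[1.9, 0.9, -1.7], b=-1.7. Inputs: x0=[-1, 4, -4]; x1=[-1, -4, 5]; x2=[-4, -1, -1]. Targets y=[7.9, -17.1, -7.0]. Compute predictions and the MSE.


ŷ0 = (1.9)·(-1) + (0.9)·(4) + (-1.7)·(-4) - 1.7 = 6.8
ŷ1 = (1.9)·(-1) + (0.9)·(-4) + (-1.7)·(5) - 1.7 = -15.7
ŷ2 = (1.9)·(-4) + (0.9)·(-1) + (-1.7)·(-1) - 1.7 = -8.5
errors² = [1.21, 1.96, 2.25]
MSE = 5.4200/3 = 1.8067

1.8067


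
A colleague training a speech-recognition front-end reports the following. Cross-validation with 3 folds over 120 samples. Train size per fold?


Fold size = 120/3 = 40
Training per fold = 120 - 40 = 80

80


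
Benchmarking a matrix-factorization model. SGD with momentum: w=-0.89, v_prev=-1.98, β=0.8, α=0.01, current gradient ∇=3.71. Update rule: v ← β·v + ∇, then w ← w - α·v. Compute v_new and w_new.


v_new = 0.8·-1.98 + 3.71 = -1.584 + 3.71 = 2.126
w_new = -0.89 - 0.01·2.126 = -0.89 - 0.02126 = -0.91126

v_new=2.126, w_new=-0.91126


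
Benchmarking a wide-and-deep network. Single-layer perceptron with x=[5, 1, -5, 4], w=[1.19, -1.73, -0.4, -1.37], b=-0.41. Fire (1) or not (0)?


z = (5)·(1.19) + (1)·(-1.73) + (-5)·(-0.4) + (4)·(-1.37) - 0.41
  = 0.33
step(z) = 1 (z≥0)

1


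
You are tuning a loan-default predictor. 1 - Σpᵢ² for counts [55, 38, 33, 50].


Probabilities: [55/176, 38/176, 33/176, 50/176] ≈ [0.3125, 0.2159, 0.1875, 0.2841]
Σpᵢ² = (3025 + 1444 + 1089 + 2500)/176² = 8058/30976
Gini = 1 - Σpᵢ² = 1 - 8058/30976 = 0.7399

0.7399


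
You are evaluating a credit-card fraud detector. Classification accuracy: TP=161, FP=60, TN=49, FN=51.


Accuracy = (TP+TN)/(TP+TN+FP+FN)
= (161+49)/(321)
= 210/321 = 65.42%

65.42%


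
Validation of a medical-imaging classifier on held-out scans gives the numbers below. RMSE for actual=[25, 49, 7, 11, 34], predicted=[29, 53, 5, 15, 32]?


MSE = 56/5 = 11.2
RMSE = √(56/5) = 3.3466

3.3466


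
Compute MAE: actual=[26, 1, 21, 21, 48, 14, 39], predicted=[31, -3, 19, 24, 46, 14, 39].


Absolute errors: |26-31|=5, |1+ 3|=4, |21-19|=2, |21-24|=3, |48-46|=2, |14-14|=0, |39-39|=0
Sum = 16
MAE = 16/7 = 16/7

16/7


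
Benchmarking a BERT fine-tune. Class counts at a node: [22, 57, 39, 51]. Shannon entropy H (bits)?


Probabilities: [22/169, 57/169, 39/169, 51/169] ≈ [0.1302, 0.3373, 0.2308, 0.3018]
H = -((22/169)·log₂(22/169) + (57/169)·log₂(57/169) + (39/169)·log₂(39/169) + (51/169)·log₂(51/169))
  = 1.9216 bits

1.9216 bits


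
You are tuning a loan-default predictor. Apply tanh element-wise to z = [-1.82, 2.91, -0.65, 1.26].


tanh(-1.82) = -0.9488
tanh(2.91) = 0.9941
tanh(-0.65) = -0.5717
tanh(1.26) = 0.8511
result = [-0.9488, 0.9941, -0.5717, 0.8511]

[-0.9488, 0.9941, -0.5717, 0.8511]


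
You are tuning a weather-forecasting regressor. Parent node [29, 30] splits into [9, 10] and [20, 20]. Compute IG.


Parent = [29, 30], H_parent = 0.9998
H_left = 0.998 (n=19), H_right = 1 (n=40)
H_children = (19/59)·0.998 + (40/59)·1 = 0.9994
IG = 0.9998 - 0.9994 = 0.0004

0.0004


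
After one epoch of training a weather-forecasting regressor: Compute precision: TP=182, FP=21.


Precision = TP/(TP+FP)
= 182/(182+21)
= 182/203 = 89.66%

89.66%


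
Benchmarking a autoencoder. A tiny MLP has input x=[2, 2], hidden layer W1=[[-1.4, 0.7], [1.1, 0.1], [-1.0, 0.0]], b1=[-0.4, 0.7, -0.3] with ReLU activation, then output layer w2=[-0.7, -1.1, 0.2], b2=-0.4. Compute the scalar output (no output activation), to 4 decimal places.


z1[0] = (-1.4)·(2) + (0.7)·(2) - 0.4 = -1.8
z1[1] = (1.1)·(2) + (0.1)·(2) + 0.7 = 3.1
z1[2] = (-1.0)·(2) + (0.0)·(2) - 0.3 = -2.3
h = ReLU(z1) = [0.0, 3.1, 0.0]
output = (-0.7)·(0.0) + (-1.1)·(3.1) + (0.2)·(0.0) - 0.4 = -3.81

-3.81


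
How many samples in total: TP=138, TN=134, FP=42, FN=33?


Total = TP + TN + FP + FN
= 138 + 134 + 42 + 33
= 347
(Predicted positive: 180, predicted negative: 167)

347


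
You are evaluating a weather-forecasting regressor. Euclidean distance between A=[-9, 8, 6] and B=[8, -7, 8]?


d = √((-9-8)² + (8+ 7)² + (6-8)²)
  = √(289 + 225 + 4)
  = √518 = 22.7596

22.7596


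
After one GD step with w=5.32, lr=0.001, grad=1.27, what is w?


w_new = w - α·∇
= 5.32 - 0.001·1.27
= 5.32 - 0.00127
= 5.31873

5.31873


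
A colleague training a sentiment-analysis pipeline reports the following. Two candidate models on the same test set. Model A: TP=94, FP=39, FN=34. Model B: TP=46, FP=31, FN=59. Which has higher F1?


Model A: P=94/133=0.7068, R=94/128=0.7344, F1=2PR/(P+R)=2TP/(2TP+FP+FN)=188/261=0.7203
Model B: P=46/77=0.5974, R=46/105=0.4381, F1=2PR/(P+R)=2TP/(2TP+FP+FN)=92/182=0.5055
0.7203 > 0.5055 → Model A

Model A


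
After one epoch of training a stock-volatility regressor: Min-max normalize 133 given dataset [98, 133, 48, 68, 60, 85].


min=48, max=133
(133-48)/(133-48) = 85/85 = 1.0

1.0


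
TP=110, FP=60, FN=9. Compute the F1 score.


Precision = 110/170 = 0.6471
Recall = 110/119 = 0.9244
F1 = 2·P·R/(P+R) = 2·TP/(2·TP+FP+FN) = 220/(220+60+9) = 220/289 = 0.7612

0.7612


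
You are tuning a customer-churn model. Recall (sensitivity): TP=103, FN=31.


Recall = TP/(TP+FN)
= 103/(103+31)
= 103/134 = 76.87%

76.87%


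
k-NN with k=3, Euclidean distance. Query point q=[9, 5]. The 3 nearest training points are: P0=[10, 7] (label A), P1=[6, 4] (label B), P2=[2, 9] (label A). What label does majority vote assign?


d(q,P0) = 2.2361  (label A)
d(q,P1) = 3.1623  (label B)
d(q,P2) = 8.0623  (label A)
Votes: A=2, B=1
Majority → A

A


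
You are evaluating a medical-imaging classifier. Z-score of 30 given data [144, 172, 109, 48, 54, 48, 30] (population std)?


μ = 86.4286, σ = 51.18
z = (30 - 86.4286)/51.18 = -1.1026

-1.1026


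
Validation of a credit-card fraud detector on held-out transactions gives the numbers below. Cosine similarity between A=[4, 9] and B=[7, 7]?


A·B = 4·7 + 9·7 = 91
‖A‖ = √97 = 9.8489, ‖B‖ = √98 = 9.8995
cos = 91/(√97·√98) = 91/√9506 = 0.9333

0.9333


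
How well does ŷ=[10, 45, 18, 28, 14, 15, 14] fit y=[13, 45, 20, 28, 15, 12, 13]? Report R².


ȳ = 20.8571
SS_res = Σ(y-ŷ)² = 24
SS_tot = Σ(y-ȳ)² = 870.86
R² = 1 - SS_res/SS_tot = 1 - 0.0276 = 0.9724

0.9724


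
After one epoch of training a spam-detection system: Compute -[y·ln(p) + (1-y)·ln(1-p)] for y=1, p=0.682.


BCE = -[y·ln(p) + (1-y)·ln(1-p)]
= -1·ln(0.682) - 0
= -ln(0.682) = 0.3827

0.3827


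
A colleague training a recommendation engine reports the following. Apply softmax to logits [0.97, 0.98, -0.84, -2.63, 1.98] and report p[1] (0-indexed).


Exponentials: e^0.97=2.6379, e^0.98=2.6645, e^-0.84=0.4317, e^-2.63=0.0721, e^1.98=7.2427
Sum = 13.0489
Softmax = [0.2022, 0.2042, 0.0331, 0.0055, 0.555]
p[1] = 2.6645/13.0489 = 0.2042

0.2042


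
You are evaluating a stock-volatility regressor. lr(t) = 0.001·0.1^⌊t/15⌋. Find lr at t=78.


n_drops = ⌊78/15⌋ = 5
lr = 0.001·0.1^5 = 0.001·0.00001 = 0.00000001

0.00000001


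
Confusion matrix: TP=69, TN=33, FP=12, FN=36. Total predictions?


Total = TP + TN + FP + FN
= 69 + 33 + 12 + 36
= 150
(Predicted positive: 81, predicted negative: 69)

150


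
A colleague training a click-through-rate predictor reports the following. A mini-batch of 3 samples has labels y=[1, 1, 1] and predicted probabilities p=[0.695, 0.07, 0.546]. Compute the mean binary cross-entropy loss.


L[0] = -ln(0.695) = 0.3638
L[1] = -ln(0.07) = 2.6593
L[2] = -ln(0.546) = 0.6051
mean = (0.3638 + 2.6593 + 0.6051)/3 = 1.2094

1.2094


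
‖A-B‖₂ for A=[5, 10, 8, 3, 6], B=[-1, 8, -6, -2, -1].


d = √((5+ 1)² + (10-8)² + (8+ 6)² + (3+ 2)² + (6+ 1)²)
  = √(36 + 4 + 196 + 25 + 49)
  = √310 = 17.6068

17.6068


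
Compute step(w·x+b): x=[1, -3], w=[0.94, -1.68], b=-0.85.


z = (1)·(0.94) + (-3)·(-1.68) - 0.85
  = 5.13
step(z) = 1 (z≥0)

1


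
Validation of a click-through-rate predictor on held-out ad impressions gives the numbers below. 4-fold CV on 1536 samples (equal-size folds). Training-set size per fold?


Fold size = 1536/4 = 384
Training per fold = 1536 - 384 = 1152

1152


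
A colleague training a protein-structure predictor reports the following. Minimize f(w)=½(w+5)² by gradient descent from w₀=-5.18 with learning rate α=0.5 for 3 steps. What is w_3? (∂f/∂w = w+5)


step 1: grad = -5.18+5 = -0.18; w = -5.18 - 0.5·(-0.18) = -5.09
step 2: grad = -5.09+5 = -0.09; w = -5.09 - 0.5·(-0.09) = -5.045
step 3: grad = -5.045+5 = -0.045; w = -5.045 - 0.5·(-0.045) = -5.0225

-5.0225


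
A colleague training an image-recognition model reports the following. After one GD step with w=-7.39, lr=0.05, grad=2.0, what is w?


w_new = w - α·∇
= -7.39 - 0.05·2.0
= -7.39 - 0.1
= -7.49

-7.49


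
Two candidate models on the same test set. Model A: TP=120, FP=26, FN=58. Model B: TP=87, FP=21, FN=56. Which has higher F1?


Model A: P=120/146=0.8219, R=120/178=0.6742, F1=2PR/(P+R)=2TP/(2TP+FP+FN)=240/324=0.7407
Model B: P=87/108=0.8056, R=87/143=0.6084, F1=2PR/(P+R)=2TP/(2TP+FP+FN)=174/251=0.6932
0.7407 > 0.6932 → Model A

Model A


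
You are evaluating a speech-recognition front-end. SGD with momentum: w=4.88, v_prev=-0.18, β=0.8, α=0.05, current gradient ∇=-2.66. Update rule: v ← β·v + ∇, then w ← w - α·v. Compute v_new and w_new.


v_new = 0.8·-0.18 - 2.66 = -0.144 - 2.66 = -2.804
w_new = 4.88 - 0.05·-2.804 = 4.88 + 0.1402 = 5.0202

v_new=-2.804, w_new=5.0202


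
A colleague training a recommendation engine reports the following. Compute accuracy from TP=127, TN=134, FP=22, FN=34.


Accuracy = (TP+TN)/(TP+TN+FP+FN)
= (127+134)/(317)
= 261/317 = 82.33%

82.33%


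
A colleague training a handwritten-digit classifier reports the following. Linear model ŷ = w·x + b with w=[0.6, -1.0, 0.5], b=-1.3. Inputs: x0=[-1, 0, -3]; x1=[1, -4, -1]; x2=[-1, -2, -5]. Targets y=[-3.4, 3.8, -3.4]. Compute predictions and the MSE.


ŷ0 = (0.6)·(-1) + (-1.0)·(0) + (0.5)·(-3) - 1.3 = -3.4
ŷ1 = (0.6)·(1) + (-1.0)·(-4) + (0.5)·(-1) - 1.3 = 2.8
ŷ2 = (0.6)·(-1) + (-1.0)·(-2) + (0.5)·(-5) - 1.3 = -2.4
errors² = [0.0, 1.0, 1.0]
MSE = 2.0000/3 = 0.6667

0.6667


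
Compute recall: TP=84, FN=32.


Recall = TP/(TP+FN)
= 84/(84+32)
= 84/116 = 72.41%

72.41%


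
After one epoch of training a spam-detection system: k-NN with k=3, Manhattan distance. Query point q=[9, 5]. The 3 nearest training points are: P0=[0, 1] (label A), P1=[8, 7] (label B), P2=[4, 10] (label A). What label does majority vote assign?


d(q,P0) = 13  (label A)
d(q,P1) = 3  (label B)
d(q,P2) = 10  (label A)
Votes: A=2, B=1
Majority → A

A


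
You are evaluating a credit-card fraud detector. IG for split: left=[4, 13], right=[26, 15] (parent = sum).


Parent = [30, 28], H_parent = 0.9991
H_left = 0.7871 (n=17), H_right = 0.9474 (n=41)
H_children = (17/58)·0.7871 + (41/58)·0.9474 = 0.9004
IG = 0.9991 - 0.9004 = 0.0987

0.0987


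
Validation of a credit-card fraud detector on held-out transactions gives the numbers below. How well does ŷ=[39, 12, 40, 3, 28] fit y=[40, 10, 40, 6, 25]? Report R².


ȳ = 24.2
SS_res = Σ(y-ŷ)² = 23
SS_tot = Σ(y-ȳ)² = 1032.8
R² = 1 - SS_res/SS_tot = 1 - 0.0223 = 0.9777

0.9777


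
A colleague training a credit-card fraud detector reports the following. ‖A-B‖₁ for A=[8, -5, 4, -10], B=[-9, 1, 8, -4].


d = |8+ 9| + |-5-1| + |4-8| + |-10+ 4|
  = 17 + 6 + 4 + 6
  = 33

33


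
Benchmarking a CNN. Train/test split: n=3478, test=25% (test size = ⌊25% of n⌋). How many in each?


Test = ⌊3478·25/100⌋ = 869
Train = 3478 - 869 = 2609

Train: 2609, Test: 869


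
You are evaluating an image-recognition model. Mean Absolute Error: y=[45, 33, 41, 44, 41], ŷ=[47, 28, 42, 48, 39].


Absolute errors: |45-47|=2, |33-28|=5, |41-42|=1, |44-48|=4, |41-39|=2
Sum = 14
MAE = 14/5 = 14/5

14/5


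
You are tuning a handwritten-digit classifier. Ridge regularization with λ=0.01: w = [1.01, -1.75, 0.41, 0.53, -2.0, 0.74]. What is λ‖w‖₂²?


‖w‖₂² = (1.01)² + (-1.75)² + (0.41)² + (0.53)² + (-2.0)² + (0.74)²
     = 1.0201 + 3.0625 + 0.1681 + 0.2809 + 4 + 0.5476
     = 9.0792
λ·‖w‖₂² = 0.01·9.0792 = 0.090792

0.090792


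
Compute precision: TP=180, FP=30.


Precision = TP/(TP+FP)
= 180/(180+30)
= 180/210 = 85.71%

85.71%


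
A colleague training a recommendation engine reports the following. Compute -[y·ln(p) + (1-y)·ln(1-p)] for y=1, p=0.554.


BCE = -[y·ln(p) + (1-y)·ln(1-p)]
= -1·ln(0.554) - 0
= -ln(0.554) = 0.5906

0.5906


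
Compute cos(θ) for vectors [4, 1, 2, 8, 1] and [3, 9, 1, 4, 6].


A·B = 4·3 + 1·9 + 2·1 + 8·4 + 1·6 = 61
‖A‖ = √86 = 9.2736, ‖B‖ = √143 = 11.9583
cos = 61/(√86·√143) = 61/√12298 = 0.5501

0.5501


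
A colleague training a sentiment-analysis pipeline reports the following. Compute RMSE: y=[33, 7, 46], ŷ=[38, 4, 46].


MSE = 34/3 = 11.3333
RMSE = √(34/3) = 3.3665

3.3665


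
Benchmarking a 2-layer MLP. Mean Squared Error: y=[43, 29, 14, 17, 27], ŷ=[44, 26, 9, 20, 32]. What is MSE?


Squared errors: (43-44)²=1, (29-26)²=9, (14-9)²=25, (17-20)²=9, (27-32)²=25
Sum = 69
MSE = 69/5 = 69/5

69/5


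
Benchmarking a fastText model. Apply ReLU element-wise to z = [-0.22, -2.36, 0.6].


ReLU(-0.22) = max(0, -0.22) = 0.0
ReLU(-2.36) = max(0, -2.36) = 0.0
ReLU(0.6) = max(0, 0.6) = 0.6
result = [0.0, 0.0, 0.6]

[0.0, 0.0, 0.6]


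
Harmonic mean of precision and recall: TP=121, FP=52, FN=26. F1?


Precision = 121/173 = 0.6994
Recall = 121/147 = 0.8231
F1 = 2·P·R/(P+R) = 2·TP/(2·TP+FP+FN) = 242/(242+52+26) = 242/320 = 0.7562

0.7562


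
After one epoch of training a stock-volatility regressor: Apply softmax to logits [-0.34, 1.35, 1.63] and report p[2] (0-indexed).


Exponentials: e^-0.34=0.7118, e^1.35=3.8574, e^1.63=5.1039
Sum = 9.6731
Softmax = [0.0736, 0.3988, 0.5276]
p[2] = 5.1039/9.6731 = 0.5276

0.5276


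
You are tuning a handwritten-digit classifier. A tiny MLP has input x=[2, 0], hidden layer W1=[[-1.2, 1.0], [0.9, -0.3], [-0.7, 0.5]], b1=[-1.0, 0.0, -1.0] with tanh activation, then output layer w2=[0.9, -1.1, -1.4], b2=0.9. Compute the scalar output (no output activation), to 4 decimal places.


z1[0] = (-1.2)·(2) + (1.0)·(0) - 1.0 = -3.4
z1[1] = (0.9)·(2) + (-0.3)·(0) + 0.0 = 1.8
z1[2] = (-0.7)·(2) + (0.5)·(0) - 1.0 = -2.4
h = tanh(z1) = [-0.9978, 0.9468, -0.9837]
output = (0.9)·(-0.9978) + (-1.1)·(0.9468) + (-1.4)·(-0.9837) + 0.9 = 0.3377

0.3377


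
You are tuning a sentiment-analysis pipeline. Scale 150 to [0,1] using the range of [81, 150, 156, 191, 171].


min=81, max=191
(150-81)/(191-81) = 69/110 = 0.6273

0.6273


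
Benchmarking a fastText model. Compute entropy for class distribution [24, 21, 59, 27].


Probabilities: [24/131, 21/131, 59/131, 27/131] ≈ [0.1832, 0.1603, 0.4504, 0.2061]
H = -((24/131)·log₂(24/131) + (21/131)·log₂(21/131) + (59/131)·log₂(59/131) + (27/131)·log₂(27/131))
  = 1.8599 bits

1.8599 bits


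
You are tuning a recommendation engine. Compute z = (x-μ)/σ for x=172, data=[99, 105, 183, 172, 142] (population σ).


μ = 140.2, σ = 34.0082
z = (172 - 140.2)/34.0082 = 0.9351

0.9351


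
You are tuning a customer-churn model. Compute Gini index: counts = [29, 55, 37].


Probabilities: [29/121, 55/121, 37/121] ≈ [0.2397, 0.4545, 0.3058]
Σpᵢ² = (841 + 3025 + 1369)/121² = 5235/14641
Gini = 1 - Σpᵢ² = 1 - 5235/14641 = 0.6424

0.6424


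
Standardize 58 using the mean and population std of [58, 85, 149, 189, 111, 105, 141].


μ = 119.7143, σ = 40.3864
z = (58 - 119.7143)/40.3864 = -1.5281

-1.5281


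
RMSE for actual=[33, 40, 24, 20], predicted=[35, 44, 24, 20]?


MSE = 20/4 = 5
RMSE = √(20/4) = 2.2361

2.2361


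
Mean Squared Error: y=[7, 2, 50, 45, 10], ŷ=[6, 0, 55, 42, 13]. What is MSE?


Squared errors: (7-6)²=1, (2-0)²=4, (50-55)²=25, (45-42)²=9, (10-13)²=9
Sum = 48
MSE = 48/5 = 48/5

48/5


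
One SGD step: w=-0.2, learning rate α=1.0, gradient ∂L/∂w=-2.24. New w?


w_new = w - α·∇
= -0.2 - 1.0·-2.24
= -0.2 + 2.24
= 2.04

2.04


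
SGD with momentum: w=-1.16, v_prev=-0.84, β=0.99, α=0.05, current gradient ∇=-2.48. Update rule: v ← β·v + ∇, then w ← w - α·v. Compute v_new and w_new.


v_new = 0.99·-0.84 - 2.48 = -0.8316 - 2.48 = -3.3116
w_new = -1.16 - 0.05·-3.3116 = -1.16 + 0.16558 = -0.99442

v_new=-3.3116, w_new=-0.99442


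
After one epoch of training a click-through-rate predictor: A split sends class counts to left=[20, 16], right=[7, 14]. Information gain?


Parent = [27, 30], H_parent = 0.998
H_left = 0.9911 (n=36), H_right = 0.9183 (n=21)
H_children = (36/57)·0.9911 + (21/57)·0.9183 = 0.9643
IG = 0.998 - 0.9643 = 0.0337

0.0337


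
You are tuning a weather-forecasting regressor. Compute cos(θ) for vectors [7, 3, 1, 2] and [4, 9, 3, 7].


A·B = 7·4 + 3·9 + 1·3 + 2·7 = 72
‖A‖ = √63 = 7.9373, ‖B‖ = √155 = 12.4499
cos = 72/(√63·√155) = 72/√9765 = 0.7286

0.7286


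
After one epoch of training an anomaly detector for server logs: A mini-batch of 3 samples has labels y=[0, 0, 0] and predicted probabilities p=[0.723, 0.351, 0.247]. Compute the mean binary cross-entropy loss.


L[0] = -ln(1-0.723) = -ln(0.277) = 1.2837
L[1] = -ln(1-0.351) = -ln(0.649) = 0.4323
L[2] = -ln(1-0.247) = -ln(0.753) = 0.2837
mean = (1.2837 + 0.4323 + 0.2837)/3 = 0.6666

0.6666


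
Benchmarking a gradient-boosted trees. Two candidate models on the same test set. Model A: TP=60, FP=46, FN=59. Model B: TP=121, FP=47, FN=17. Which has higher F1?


Model A: P=60/106=0.566, R=60/119=0.5042, F1=2PR/(P+R)=2TP/(2TP+FP+FN)=120/225=0.5333
Model B: P=121/168=0.7202, R=121/138=0.8768, F1=2PR/(P+R)=2TP/(2TP+FP+FN)=242/306=0.7908
0.5333 < 0.7908 → Model B

Model B


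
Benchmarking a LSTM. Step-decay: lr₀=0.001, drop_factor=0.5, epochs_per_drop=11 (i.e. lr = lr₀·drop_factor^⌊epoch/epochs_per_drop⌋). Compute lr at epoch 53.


n_drops = ⌊53/11⌋ = 4
lr = 0.001·0.5^4 = 0.001·0.0625 = 0.0000625

0.0000625


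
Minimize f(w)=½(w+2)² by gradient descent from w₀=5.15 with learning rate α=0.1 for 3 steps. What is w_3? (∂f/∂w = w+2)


step 1: grad = 5.15+2 = 7.15; w = 5.15 - 0.1·(7.15) = 4.435
step 2: grad = 4.435+2 = 6.435; w = 4.435 - 0.1·(6.435) = 3.7915
step 3: grad = 3.7915+2 = 5.7915; w = 3.7915 - 0.1·(5.7915) = 3.21235

3.21235


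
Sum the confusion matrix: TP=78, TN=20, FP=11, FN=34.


Total = TP + TN + FP + FN
= 78 + 20 + 11 + 34
= 143
(Predicted positive: 89, predicted negative: 54)

143


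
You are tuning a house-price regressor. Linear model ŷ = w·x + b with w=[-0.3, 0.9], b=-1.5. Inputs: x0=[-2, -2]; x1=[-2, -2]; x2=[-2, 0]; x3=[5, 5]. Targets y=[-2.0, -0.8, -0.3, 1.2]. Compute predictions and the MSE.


ŷ0 = (-0.3)·(-2) + (0.9)·(-2) - 1.5 = -2.7
ŷ1 = (-0.3)·(-2) + (0.9)·(-2) - 1.5 = -2.7
ŷ2 = (-0.3)·(-2) + (0.9)·(0) - 1.5 = -0.9
ŷ3 = (-0.3)·(5) + (0.9)·(5) - 1.5 = 1.5
errors² = [0.49, 3.61, 0.36, 0.09]
MSE = 4.5500/4 = 1.1375

1.1375


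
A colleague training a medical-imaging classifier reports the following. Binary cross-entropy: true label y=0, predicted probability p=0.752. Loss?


BCE = -[y·ln(p) + (1-y)·ln(1-p)]
= -0 - 1·ln(1-0.752)
= -ln(0.248) = 1.3943

1.3943


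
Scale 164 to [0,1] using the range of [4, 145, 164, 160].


min=4, max=164
(164-4)/(164-4) = 160/160 = 1.0

1.0


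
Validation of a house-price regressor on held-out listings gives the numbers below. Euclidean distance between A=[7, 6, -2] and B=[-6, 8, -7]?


d = √((7+ 6)² + (6-8)² + (-2+ 7)²)
  = √(169 + 4 + 25)
  = √198 = 14.0712

14.0712


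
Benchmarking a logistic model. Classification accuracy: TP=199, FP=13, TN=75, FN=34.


Accuracy = (TP+TN)/(TP+TN+FP+FN)
= (199+75)/(321)
= 274/321 = 85.36%

85.36%


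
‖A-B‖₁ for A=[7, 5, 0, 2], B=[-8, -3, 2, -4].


d = |7+ 8| + |5+ 3| + |0-2| + |2+ 4|
  = 15 + 8 + 2 + 6
  = 31

31


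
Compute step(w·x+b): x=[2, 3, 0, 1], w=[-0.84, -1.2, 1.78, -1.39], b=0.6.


z = (2)·(-0.84) + (3)·(-1.2) + (0)·(1.78) + (1)·(-1.39) + 0.6
  = -6.07
step(z) = 0 (z<0)

0


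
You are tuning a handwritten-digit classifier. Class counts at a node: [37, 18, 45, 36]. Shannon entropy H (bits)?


Probabilities: [37/136, 18/136, 45/136, 36/136] ≈ [0.2721, 0.1324, 0.3309, 0.2647]
H = -((37/136)·log₂(37/136) + (18/136)·log₂(18/136) + (45/136)·log₂(45/136) + (36/136)·log₂(36/136))
  = 1.9326 bits

1.9326 bits


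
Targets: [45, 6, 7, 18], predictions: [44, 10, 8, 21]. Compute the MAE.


Absolute errors: |45-44|=1, |6-10|=4, |7-8|=1, |18-21|=3
Sum = 9
MAE = 9/4 = 9/4

9/4


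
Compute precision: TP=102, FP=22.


Precision = TP/(TP+FP)
= 102/(102+22)
= 102/124 = 82.26%

82.26%


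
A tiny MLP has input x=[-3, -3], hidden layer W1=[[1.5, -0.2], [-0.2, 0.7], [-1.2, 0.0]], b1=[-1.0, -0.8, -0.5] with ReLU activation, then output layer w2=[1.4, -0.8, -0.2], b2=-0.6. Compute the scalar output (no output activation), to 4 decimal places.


z1[0] = (1.5)·(-3) + (-0.2)·(-3) - 1.0 = -4.9
z1[1] = (-0.2)·(-3) + (0.7)·(-3) - 0.8 = -2.3
z1[2] = (-1.2)·(-3) + (0.0)·(-3) - 0.5 = 3.1
h = ReLU(z1) = [0.0, 0.0, 3.1]
output = (1.4)·(0.0) + (-0.8)·(0.0) + (-0.2)·(3.1) - 0.6 = -1.22

-1.22


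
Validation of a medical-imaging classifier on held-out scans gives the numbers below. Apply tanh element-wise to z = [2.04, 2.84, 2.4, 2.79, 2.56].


tanh(2.04) = 0.9667
tanh(2.84) = 0.9932
tanh(2.4) = 0.9837
tanh(2.79) = 0.9925
tanh(2.56) = 0.9881
result = [0.9667, 0.9932, 0.9837, 0.9925, 0.9881]

[0.9667, 0.9932, 0.9837, 0.9925, 0.9881]


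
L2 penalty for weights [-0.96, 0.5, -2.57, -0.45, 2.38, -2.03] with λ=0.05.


‖w‖₂² = (-0.96)² + (0.5)² + (-2.57)² + (-0.45)² + (2.38)² + (-2.03)²
     = 0.9216 + 0.25 + 6.6049 + 0.2025 + 5.6644 + 4.1209
     = 17.7643
λ·‖w‖₂² = 0.05·17.7643 = 0.888215

0.888215


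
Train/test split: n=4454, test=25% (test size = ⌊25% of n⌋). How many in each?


Test = ⌊4454·25/100⌋ = 1113
Train = 4454 - 1113 = 3341

Train: 3341, Test: 1113


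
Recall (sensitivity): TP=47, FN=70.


Recall = TP/(TP+FN)
= 47/(47+70)
= 47/117 = 40.17%

40.17%


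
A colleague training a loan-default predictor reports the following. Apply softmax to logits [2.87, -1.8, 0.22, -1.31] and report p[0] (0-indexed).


Exponentials: e^2.87=17.637, e^-1.8=0.1653, e^0.22=1.2461, e^-1.31=0.2698
Sum = 19.3182
Softmax = [0.913, 0.0086, 0.0645, 0.014]
p[0] = 17.637/19.3182 = 0.913

0.913


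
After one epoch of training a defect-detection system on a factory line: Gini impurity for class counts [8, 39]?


Probabilities: [8/47, 39/47] ≈ [0.1702, 0.8298]
Σpᵢ² = (64 + 1521)/47² = 1585/2209
Gini = 1 - Σpᵢ² = 1 - 1585/2209 = 0.2825

0.2825


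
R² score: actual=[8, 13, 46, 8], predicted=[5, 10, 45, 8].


ȳ = 18.75
SS_res = Σ(y-ŷ)² = 19
SS_tot = Σ(y-ȳ)² = 1006.75
R² = 1 - SS_res/SS_tot = 1 - 0.0189 = 0.9811

0.9811


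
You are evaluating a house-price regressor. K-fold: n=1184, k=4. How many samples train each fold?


Fold size = 1184/4 = 296
Training per fold = 1184 - 296 = 888

888


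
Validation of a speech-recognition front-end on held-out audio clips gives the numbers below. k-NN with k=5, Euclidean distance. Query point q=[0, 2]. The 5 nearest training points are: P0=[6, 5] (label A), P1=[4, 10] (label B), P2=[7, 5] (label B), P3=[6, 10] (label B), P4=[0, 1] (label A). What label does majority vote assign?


d(q,P0) = 6.7082  (label A)
d(q,P1) = 8.9443  (label B)
d(q,P2) = 7.6158  (label B)
d(q,P3) = 10.0  (label B)
d(q,P4) = 1.0  (label A)
Votes: A=2, B=3
Majority → B

B


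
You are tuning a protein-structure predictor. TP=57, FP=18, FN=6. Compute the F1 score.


Precision = 57/75 = 0.76
Recall = 57/63 = 0.9048
F1 = 2·P·R/(P+R) = 2·TP/(2·TP+FP+FN) = 114/(114+18+6) = 114/138 = 0.8261

0.8261


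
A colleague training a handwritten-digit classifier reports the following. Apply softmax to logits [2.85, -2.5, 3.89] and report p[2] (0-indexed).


Exponentials: e^2.85=17.2878, e^-2.5=0.0821, e^3.89=48.9109
Sum = 66.2808
Softmax = [0.2608, 0.0012, 0.7379]
p[2] = 48.9109/66.2808 = 0.7379

0.7379


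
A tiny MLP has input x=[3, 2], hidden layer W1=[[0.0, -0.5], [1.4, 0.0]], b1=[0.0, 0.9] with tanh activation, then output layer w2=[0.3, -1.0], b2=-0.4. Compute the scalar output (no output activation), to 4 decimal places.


z1[0] = (0.0)·(3) + (-0.5)·(2) + 0.0 = -1.0
z1[1] = (1.4)·(3) + (0.0)·(2) + 0.9 = 5.1
h = tanh(z1) = [-0.7616, 0.9999]
output = (0.3)·(-0.7616) + (-1.0)·(0.9999) - 0.4 = -1.6284

-1.6284


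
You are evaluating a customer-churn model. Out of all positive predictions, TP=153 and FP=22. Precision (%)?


Precision = TP/(TP+FP)
= 153/(153+22)
= 153/175 = 87.43%

87.43%


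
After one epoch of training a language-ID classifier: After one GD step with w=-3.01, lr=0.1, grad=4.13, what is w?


w_new = w - α·∇
= -3.01 - 0.1·4.13
= -3.01 - 0.413
= -3.423

-3.423


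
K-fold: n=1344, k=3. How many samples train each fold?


Fold size = 1344/3 = 448
Training per fold = 1344 - 448 = 896

896


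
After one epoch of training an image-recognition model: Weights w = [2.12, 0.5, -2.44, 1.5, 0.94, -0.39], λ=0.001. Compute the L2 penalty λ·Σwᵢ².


‖w‖₂² = (2.12)² + (0.5)² + (-2.44)² + (1.5)² + (0.94)² + (-0.39)²
     = 4.4944 + 0.25 + 5.9536 + 2.25 + 0.8836 + 0.1521
     = 13.9837
λ·‖w‖₂² = 0.001·13.9837 = 0.013984

0.013984


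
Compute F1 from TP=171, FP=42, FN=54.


Precision = 171/213 = 0.8028
Recall = 171/225 = 0.76
F1 = 2·P·R/(P+R) = 2·TP/(2·TP+FP+FN) = 342/(342+42+54) = 342/438 = 0.7808

0.7808


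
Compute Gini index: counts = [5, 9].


Probabilities: [5/14, 9/14] ≈ [0.3571, 0.6429]
Σpᵢ² = (25 + 81)/14² = 106/196
Gini = 1 - Σpᵢ² = 1 - 106/196 = 0.4592

0.4592


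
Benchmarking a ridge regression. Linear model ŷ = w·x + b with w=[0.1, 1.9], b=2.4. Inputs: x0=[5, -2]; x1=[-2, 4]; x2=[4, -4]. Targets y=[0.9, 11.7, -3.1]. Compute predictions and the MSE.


ŷ0 = (0.1)·(5) + (1.9)·(-2) + 2.4 = -0.9
ŷ1 = (0.1)·(-2) + (1.9)·(4) + 2.4 = 9.8
ŷ2 = (0.1)·(4) + (1.9)·(-4) + 2.4 = -4.8
errors² = [3.24, 3.61, 2.89]
MSE = 9.7400/3 = 3.2467

3.2467


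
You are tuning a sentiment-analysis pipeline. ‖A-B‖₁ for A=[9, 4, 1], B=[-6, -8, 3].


d = |9+ 6| + |4+ 8| + |1-3|
  = 15 + 12 + 2
  = 29

29


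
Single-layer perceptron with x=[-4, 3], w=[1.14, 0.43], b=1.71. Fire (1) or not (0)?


z = (-4)·(1.14) + (3)·(0.43) + 1.71
  = -1.56
step(z) = 0 (z<0)

0


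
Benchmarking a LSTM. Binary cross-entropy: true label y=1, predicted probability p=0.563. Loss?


BCE = -[y·ln(p) + (1-y)·ln(1-p)]
= -1·ln(0.563) - 0
= -ln(0.563) = 0.5745

0.5745


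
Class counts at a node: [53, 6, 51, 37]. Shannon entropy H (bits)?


Probabilities: [53/147, 6/147, 51/147, 37/147] ≈ [0.3605, 0.0408, 0.3469, 0.2517]
H = -((53/147)·log₂(53/147) + (6/147)·log₂(6/147) + (51/147)·log₂(51/147) + (37/147)·log₂(37/147))
  = 1.7498 bits

1.7498 bits


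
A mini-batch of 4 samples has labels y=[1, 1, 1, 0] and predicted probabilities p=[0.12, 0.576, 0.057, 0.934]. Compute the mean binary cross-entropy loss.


L[0] = -ln(0.12) = 2.1203
L[1] = -ln(0.576) = 0.5516
L[2] = -ln(0.057) = 2.8647
L[3] = -ln(1-0.934) = -ln(0.066) = 2.7181
mean = (2.1203 + 0.5516 + 2.8647 + 2.7181)/4 = 2.0637

2.0637


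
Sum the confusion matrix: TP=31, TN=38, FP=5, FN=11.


Total = TP + TN + FP + FN
= 31 + 38 + 5 + 11
= 85
(Predicted positive: 36, predicted negative: 49)

85


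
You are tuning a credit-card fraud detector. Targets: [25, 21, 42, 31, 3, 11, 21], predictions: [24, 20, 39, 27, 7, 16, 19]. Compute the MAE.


Absolute errors: |25-24|=1, |21-20|=1, |42-39|=3, |31-27|=4, |3-7|=4, |11-16|=5, |21-19|=2
Sum = 20
MAE = 20/7 = 20/7

20/7


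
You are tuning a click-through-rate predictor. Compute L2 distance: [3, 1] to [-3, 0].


d = √((3+ 3)² + (1-0)²)
  = √(36 + 1)
  = √37 = 6.0828

6.0828


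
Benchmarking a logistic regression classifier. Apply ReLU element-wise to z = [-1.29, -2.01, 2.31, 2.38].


ReLU(-1.29) = max(0, -1.29) = 0.0
ReLU(-2.01) = max(0, -2.01) = 0.0
ReLU(2.31) = max(0, 2.31) = 2.31
ReLU(2.38) = max(0, 2.38) = 2.38
result = [0.0, 0.0, 2.31, 2.38]

[0.0, 0.0, 2.31, 2.38]


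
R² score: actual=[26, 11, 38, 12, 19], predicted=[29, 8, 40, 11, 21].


ȳ = 21.2
SS_res = Σ(y-ŷ)² = 27
SS_tot = Σ(y-ȳ)² = 498.8
R² = 1 - SS_res/SS_tot = 1 - 0.0541 = 0.9459

0.9459


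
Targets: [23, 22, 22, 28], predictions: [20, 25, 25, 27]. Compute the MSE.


Squared errors: (23-20)²=9, (22-25)²=9, (22-25)²=9, (28-27)²=1
Sum = 28
MSE = 28/4 = 7

7
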